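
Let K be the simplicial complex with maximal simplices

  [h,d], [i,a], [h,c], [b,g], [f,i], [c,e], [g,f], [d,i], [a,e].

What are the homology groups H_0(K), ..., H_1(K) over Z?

H_0 = Z,  H_1 = Z.

Fix the vertex order a < b < c < d < e < f < g < h < i and write every simplex with vertices in increasing order. Then dim K = 1 and the simplices of K are:

  0-simplices (9): a, b, c, d, e, f, g, h, i
  1-simplices (9): ae, ai, bg, ce, ch, dh, di, fg, fi

giving chain groups C_0 ≅ Z^9, C_1 ≅ Z^9.

Boundary ∂_1: C_1 → C_0 is given by ∂[p,q] = [q] − [p].
The 9×9 boundary matrix has rank 8 and Smith normal form diag(1,1,1,1,1,1,1,1).

Reading off H_k = ker ∂_k / im ∂_{k+1}:

  H_0: rank C_0 − rank ∂_1 = 9 − 8 = 1, and the invariant factors of ∂_1 are all 1, so H_0 ≅ Z.
  H_1: rank ker ∂_1 − rank ∂_2 = (9 − 8) − 0 = 1, and there is no ∂_2, so H_1 ≅ Z.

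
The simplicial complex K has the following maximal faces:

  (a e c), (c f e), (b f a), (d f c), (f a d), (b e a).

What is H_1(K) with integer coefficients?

Take the total order a < b < c < d < e < f on the vertex set. Then K (dimension 2) consists of the simplices:

  0-simplices (6): a, b, c, d, e, f
  1-simplices (12): ab, ac, ad, ae, af, be, bf, cd, ce, cf, df, ef
  2-simplices (6): abe, abf, ace, adf, cdf, cef

so the chain groups are C_0 ≅ Z^6, C_1 ≅ Z^12, C_2 ≅ Z^6.

The boundary map ∂_1: C_1 → C_0 sends each edge [p,q] (with p < q) to q − p. For instance
  ∂ae = e − a.
As a 6×12 matrix over Z this has rank 5, with invariant factors (1,1,1,1,1).

Boundary ∂_2: C_2 → C_1 maps a triangle to the signed sum of its edges. For instance
  ∂adf = df − af + ad,
  ∂abf = bf − af + ab.
As a 12×6 matrix over Z this has rank 6, with invariant factors (1,1,1,1,1,1).

Now H_k = ker ∂_k / im ∂_{k+1}, so:

  H_1: rank ker ∂_1 − rank ∂_2 = (12 − 5) − 6 = 1, and the invariant factors of ∂_2 are all 1, so H_1 ≅ Z.

H_1 = Z.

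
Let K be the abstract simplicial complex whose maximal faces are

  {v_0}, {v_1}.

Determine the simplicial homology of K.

H_0 ≅ Z^2.

Order the vertices as v_0 < v_1. Listing each simplex with vertices in this order, K has dimension 0 with simplices:

  0-simplices (2): [v_0], [v_1]

so the chain groups are C_0 ≅ Z^2.

Now H_k = ker ∂_k / im ∂_{k+1}, so:

  H_0: rank C_0 − rank ∂_1 = 2 − 0 = 2, and there is no ∂_1, so H_0 = Z^2.

(K is a triangulation of a set of 2 points.)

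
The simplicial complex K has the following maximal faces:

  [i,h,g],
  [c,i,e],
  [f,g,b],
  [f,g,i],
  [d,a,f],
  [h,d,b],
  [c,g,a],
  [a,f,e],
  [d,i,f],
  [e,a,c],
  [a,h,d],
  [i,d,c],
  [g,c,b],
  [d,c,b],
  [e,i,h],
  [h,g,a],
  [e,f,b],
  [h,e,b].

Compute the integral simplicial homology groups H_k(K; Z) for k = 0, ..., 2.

H_0 ≅ Z,  H_1 ≅ Z^2,  H_2 ≅ Z.

Take the total order a < b < c < d < e < f < g < h < i on the vertex set. Then K (dimension 2) consists of the simplices:

  0-simplices (9): a, b, c, d, e, f, g, h, i
  1-simplices (27): ac, ad, ae, af, ag, ah, bc, bd, be, bf, bg, bh, cd, ce, cg, ci, df, dh, di, ef, eh, ei, fg, fi, gh, gi, hi
  2-simplices (18): ace, acg, adf, adh, aef, agh, bcd, bcg, bdh, bef, beh, bfg, cdi, cei, dfi, ehi, fgi, ghi

Hence C_0 ≅ Z^9, C_1 ≅ Z^27, C_2 ≅ Z^18.

∂_1: C_1 → C_0 is given by ∂[p,q] = [q] − [p].
The 9×27 boundary matrix has rank 8 and Smith normal form diag(1,1,1,1,1,1,1,1).

The boundary map ∂_2: C_2 → C_1 sends each 2-simplex [p,q,r] to [q,r] − [p,r] + [p,q]. For instance
  ∂aef = ef − af + ae,
  ∂bcg = cg − bg + bc.
The resulting 27×18 matrix has rank 17, and its Smith normal form has invariant factors (1,1,1,1,1,1,1,1,1,1,1,1,1,1,1,1,1).

From H_k ≅ ker(∂_k) / im(∂_{k+1}) we obtain:

  H_0: rank C_0 − rank ∂_1 = 9 − 8 = 1, and the invariant factors of ∂_1 are all 1, so H_0 = Z.
  H_1: rank ker ∂_1 − rank ∂_2 = (27 − 8) − 17 = 2, and the invariant factors of ∂_2 are all 1, so H_1 = Z^2.
  H_2: rank ker ∂_2 − rank ∂_3 = (18 − 17) − 0 = 1, and there is no ∂_3, so H_2 = Z.

As a check, the Euler characteristic is 9 − 27 + 18 = 0, which agrees with 1 − 2 + 1 = 0.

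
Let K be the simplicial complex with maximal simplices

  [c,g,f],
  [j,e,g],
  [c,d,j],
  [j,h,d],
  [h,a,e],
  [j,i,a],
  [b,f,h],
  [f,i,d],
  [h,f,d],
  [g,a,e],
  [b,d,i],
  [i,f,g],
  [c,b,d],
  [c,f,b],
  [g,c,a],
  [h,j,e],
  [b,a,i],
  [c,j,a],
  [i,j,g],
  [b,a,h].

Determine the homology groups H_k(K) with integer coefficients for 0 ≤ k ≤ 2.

We work with the vertex ordering a < b < c < d < e < f < g < h < i < j. The simplices of K, each written with vertices in increasing order, are:

  0-simplices (10): a, b, c, d, e, f, g, h, i, j
  1-simplices (30): ab, ac, ae, ag, ah, ai, aj, bc, bd, bf, bh, bi, cd, cf, cg, cj, df, dh, di, dj, eg, eh, ej, fg, fh, fi, gi, gj, hj, ij
  2-simplices (20): abh, abi, acg, acj, aeg, aeh, aij, bcd, bcf, bdi, bfh, cdj, cfg, dfh, dfi, dhj, egj, ehj, fgi, gij

so the chain groups are C_0 ≅ Z^10, C_1 ≅ Z^30, C_2 ≅ Z^20.

The boundary map ∂_1: C_1 → C_0 sends each edge [p,q] (with p < q) to q − p.
The 10×30 boundary matrix has rank 9 and Smith normal form diag(1,1,1,1,1,1,1,1,1).

∂_2: C_2 → C_1 sends each 2-simplex [p,q,r] to [q,r] − [p,r] + [p,q]. For instance
  ∂fgi = gi − fi + fg,
  ∂bfh = fh − bh + bf.
As a 30×20 matrix over Z this has rank 20, with invariant factors (1,1,1,1,1,1,1,1,1,1,1,1,1,1,1,1,1,1,1,2).

Now H_k = ker ∂_k / im ∂_{k+1}, so:

  H_0: rank C_0 − rank ∂_1 = 10 − 9 = 1, and the invariant factors of ∂_1 are all 1, so H_0 ≅ Z.
  H_1: rank ker ∂_1 − rank ∂_2 = (30 − 9) − 20 = 1, and ∂_2 has invariant factor 2 > 1, so H_1 ≅ Z ⊕ Z_2.
  H_2: rank ker ∂_2 − rank ∂_3 = (20 − 20) − 0 = 0, and there is no ∂_3, so H_2 ≅ 0.

H_0 ≅ Z,  H_1 ≅ Z ⊕ Z_2,  H_2 = 0.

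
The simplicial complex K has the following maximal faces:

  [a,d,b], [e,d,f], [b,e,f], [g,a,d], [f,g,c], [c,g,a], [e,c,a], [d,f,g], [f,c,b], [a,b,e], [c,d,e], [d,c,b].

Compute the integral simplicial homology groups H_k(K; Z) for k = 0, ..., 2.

H_0 = Z,  H_1 = Z/2,  H_2 = 0.

K has 7 vertices, 18 edges, 12 triangles.
rank ∂_0 = 0, rank ∂_1 = 6 ⇒ b_0 = 7 − 0 − 6 = 1; all invariant factors of ∂_1 are 1 so no torsion. So H_0 ≅ Z.
rank ∂_1 = 6, rank ∂_2 = 12 ⇒ b_1 = 18 − 6 − 12 = 0; ∂_2 has invariant factor(s) [2] giving torsion. So H_1 ≅ Z/2.
rank ∂_2 = 12, rank ∂_3 = 0 ⇒ b_2 = 12 − 12 − 0 = 0. So H_2 ≅ 0.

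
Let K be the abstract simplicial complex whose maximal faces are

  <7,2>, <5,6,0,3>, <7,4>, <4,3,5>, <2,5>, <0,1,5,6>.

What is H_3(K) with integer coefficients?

We work with the vertex ordering 0 < 1 < 2 < 3 < 4 < 5 < 6 < 7. The simplices of K, each written with vertices in increasing order, are:

  0-simplices (8): [0], [1], [2], [3], [4], [5], [6], [7]
  1-simplices (14): [0,1], [0,3], [0,5], [0,6], [1,5], [1,6], [2,5], [2,7], [3,4], [3,5], [3,6], [4,5], [4,7], [5,6]
  2-simplices (8): [0,1,5], [0,1,6], [0,3,5], [0,3,6], [0,5,6], [1,5,6], [3,4,5], [3,5,6]
  3-simplices (2): [0,1,5,6], [0,3,5,6]

giving chain groups C_0 ≅ Z^8, C_1 ≅ Z^14, C_2 ≅ Z^8, C_3 ≅ Z^2.

Boundary ∂_1: C_1 → C_0 is given by ∂[p,q] = [q] − [p].
As a 8×14 matrix over Z this has rank 7, with invariant factors (1,1,1,1,1,1,1).

The boundary map ∂_2: C_2 → C_1 sends each 2-simplex [p,q,r] to [q,r] − [p,r] + [p,q]. For instance
  ∂[0,3,5] = [3,5] − [0,5] + [0,3],
  ∂[0,3,6] = [3,6] − [0,6] + [0,3].
The 14×8 boundary matrix has rank 6 and Smith normal form diag(1,1,1,1,1,1).

Boundary ∂_3: C_3 → C_2 sends each 3-simplex σ to the alternating sum Σ_i (−1)^i (σ with its i-th vertex removed). For instance
  ∂[0,1,5,6] = [1,5,6] − [0,5,6] + [0,1,6] − [0,1,5],
  ∂[0,3,5,6] = [3,5,6] − [0,5,6] + [0,3,6] − [0,3,5].
This gives a 8×2 integer matrix of rank 2; reducing to Smith normal form yields diagonal entries (1,1).

Reading off H_k = ker ∂_k / im ∂_{k+1}:

  H_3: rank ker ∂_3 − rank ∂_4 = (2 − 2) − 0 = 0, and there is no ∂_4, so H_3 ≅ 0.

H_3 ≅ 0.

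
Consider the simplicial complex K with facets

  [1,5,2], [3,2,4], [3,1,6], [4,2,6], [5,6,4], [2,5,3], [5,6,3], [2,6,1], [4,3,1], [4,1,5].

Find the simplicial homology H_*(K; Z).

H_0 = Z,  H_1 = Z/2Z,  H_2 = 0.

Fix the vertex order 1 < 2 < 3 < 4 < 5 < 6 and write every simplex with vertices in increasing order. Then dim K = 2 and the simplices of K are:

  0-simplices (6): [1], [2], [3], [4], [5], [6]
  1-simplices (15): [1,2], [1,3], [1,4], [1,5], [1,6], [2,3], [2,4], [2,5], [2,6], [3,4], [3,5], [3,6], [4,5], [4,6], [5,6]
  2-simplices (10): [1,2,5], [1,2,6], [1,3,4], [1,3,6], [1,4,5], [2,3,4], [2,3,5], [2,4,6], [3,5,6], [4,5,6]

Hence C_0 ≅ Z^6, C_1 ≅ Z^15, C_2 ≅ Z^10.

The boundary map ∂_1: C_1 → C_0 sends each edge [p,q] (with p < q) to q − p.
As a 6×15 matrix over Z this has rank 5, with invariant factors (1,1,1,1,1).

∂_2: C_2 → C_1 acts by ∂[p,q,r] = [q,r] − [p,r] + [p,q]. For instance
  ∂[1,4,5] = [4,5] − [1,5] + [1,4],
  ∂[3,5,6] = [5,6] − [3,6] + [3,5].
The 15×10 boundary matrix has rank 10 and Smith normal form diag(1,1,1,1,1,1,1,1,1,2).

From H_k ≅ ker(∂_k) / im(∂_{k+1}) we obtain:

  H_0: rank C_0 − rank ∂_1 = 6 − 5 = 1, and the invariant factors of ∂_1 are all 1, so H_0 = Z.
  H_1: rank ker ∂_1 − rank ∂_2 = (15 − 5) − 10 = 0, and ∂_2 has invariant factor 2 > 1, so H_1 = Z/2Z.
  H_2: rank ker ∂_2 − rank ∂_3 = (10 − 10) − 0 = 0, and there is no ∂_3, so H_2 = 0.

As a check, the Euler characteristic is 6 − 15 + 10 = 1, which agrees with 1 − 0 + 0 = 1.
(K is a triangulation of the real projective plane RP^2.)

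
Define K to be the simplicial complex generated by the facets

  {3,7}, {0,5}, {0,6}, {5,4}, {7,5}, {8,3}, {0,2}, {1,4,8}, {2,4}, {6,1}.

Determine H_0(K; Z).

H_0 ≅ Z.

Take the total order 0 < 1 < 2 < 3 < 4 < 5 < 6 < 7 < 8 on the vertex set. Then K (dimension 2) consists of the simplices:

  0-simplices (9): [0], [1], [2], [3], [4], [5], [6], [7], [8]
  1-simplices (12): [0,2], [0,5], [0,6], [1,4], [1,6], [1,8], [2,4], [3,7], [3,8], [4,5], [4,8], [5,7]
  2-simplices (1): [1,4,8]

giving chain groups C_0 ≅ Z^9, C_1 ≅ Z^12, C_2 ≅ Z^1.

The boundary map ∂_1: C_1 → C_0 maps an edge to its endpoints' difference, ∂[p,q] = q − p. For instance
  ∂[0,2] = [2] − [0].
This gives a 9×12 integer matrix of rank 8; reducing to Smith normal form yields diagonal entries (1,1,1,1,1,1,1,1).

The boundary map ∂_2: C_2 → C_1 sends each 2-simplex [p,q,r] to [q,r] − [p,r] + [p,q]. For instance
  ∂[1,4,8] = [4,8] − [1,8] + [1,4].
This gives a 12×1 integer matrix of rank 1; reducing to Smith normal form yields diagonal entries (1).

Computing H_k = (kernel of ∂_k) / (image of ∂_{k+1}):

  H_0: rank C_0 − rank ∂_1 = 9 − 8 = 1, and the invariant factors of ∂_1 are all 1, so H_0 = Z.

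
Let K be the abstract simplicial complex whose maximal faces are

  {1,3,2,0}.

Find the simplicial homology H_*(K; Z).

Fix the vertex order 0 < 1 < 2 < 3 and write every simplex with vertices in increasing order. Then dim K = 3 and the simplices of K are:

  0-simplices (4): [0], [1], [2], [3]
  1-simplices (6): [0,1], [0,2], [0,3], [1,2], [1,3], [2,3]
  2-simplices (4): [0,1,2], [0,1,3], [0,2,3], [1,2,3]
  3-simplices (1): [0,1,2,3]

so the chain groups are C_0 ≅ Z^4, C_1 ≅ Z^6, C_2 ≅ Z^4, C_3 ≅ Z^1.

Boundary ∂_1: C_1 → C_0 sends each edge [p,q] (with p < q) to q − p.
This gives a 4×6 integer matrix of rank 3; reducing to Smith normal form yields diagonal entries (1,1,1).

The boundary map ∂_2: C_2 → C_1 sends each 2-simplex [p,q,r] to [q,r] − [p,r] + [p,q]. For instance
  ∂[0,1,3] = [1,3] − [0,3] + [0,1],
  ∂[1,2,3] = [2,3] − [1,3] + [1,2].
This gives a 6×4 integer matrix of rank 3; reducing to Smith normal form yields diagonal entries (1,1,1).

The boundary map ∂_3: C_3 → C_2 sends each 3-simplex σ to the alternating sum Σ_i (−1)^i (σ with its i-th vertex removed). For instance
  ∂[0,1,2,3] = [1,2,3] − [0,2,3] + [0,1,3] − [0,1,2].
This gives a 4×1 integer matrix of rank 1; reducing to Smith normal form yields diagonal entries (1).

From H_k ≅ ker(∂_k) / im(∂_{k+1}) we obtain:

  H_0: rank C_0 − rank ∂_1 = 4 − 3 = 1, and the invariant factors of ∂_1 are all 1, so H_0 ≅ Z.
  H_1: rank ker ∂_1 − rank ∂_2 = (6 − 3) − 3 = 0, and the invariant factors of ∂_2 are all 1, so H_1 ≅ 0.
  H_2: rank ker ∂_2 − rank ∂_3 = (4 − 3) − 1 = 0, and the invariant factors of ∂_3 are all 1, so H_2 ≅ 0.
  H_3: rank ker ∂_3 − rank ∂_4 = (1 − 1) − 0 = 0, and there is no ∂_4, so H_3 ≅ 0.

H_0 ≅ Z,  H_1 = 0,  H_2 = 0,  H_3 = 0.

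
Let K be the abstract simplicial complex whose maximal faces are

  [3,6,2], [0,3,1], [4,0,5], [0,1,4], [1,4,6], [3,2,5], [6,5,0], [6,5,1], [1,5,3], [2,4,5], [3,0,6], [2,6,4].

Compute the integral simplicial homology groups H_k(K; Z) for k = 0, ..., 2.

K has 7 vertices, 18 edges, 12 triangles.
rank ∂_0 = 0, rank ∂_1 = 6 ⇒ b_0 = 7 − 0 − 6 = 1; all invariant factors of ∂_1 are 1 so no torsion. So H_0 ≅ Z.
rank ∂_1 = 6, rank ∂_2 = 12 ⇒ b_1 = 18 − 6 − 12 = 0; ∂_2 has invariant factor(s) [2] giving torsion. So H_1 ≅ Z_2.
rank ∂_2 = 12, rank ∂_3 = 0 ⇒ b_2 = 12 − 12 − 0 = 0. So H_2 ≅ 0.

H_0 ≅ Z,  H_1 ≅ Z_2,  H_2 = 0.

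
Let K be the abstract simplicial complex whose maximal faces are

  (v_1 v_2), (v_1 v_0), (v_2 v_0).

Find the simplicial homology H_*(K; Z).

Order the vertices as v_0 < v_1 < v_2. Listing each simplex with vertices in this order, K has dimension 1 with simplices:

  0-simplices (3): [v_0], [v_1], [v_2]
  1-simplices (3): [v_0,v_1], [v_0,v_2], [v_1,v_2]

Hence C_0 ≅ Z^3, C_1 ≅ Z^3.

The boundary map ∂_1: C_1 → C_0 sends each edge [p,q] (with p < q) to q − p.
As a 3×3 matrix over Z this has rank 2, with invariant factors (1,1).

Reading off H_k = ker ∂_k / im ∂_{k+1}:

  H_0: rank C_0 − rank ∂_1 = 3 − 2 = 1, and the invariant factors of ∂_1 are all 1, so H_0 = Z.
  H_1: rank ker ∂_1 − rank ∂_2 = (3 − 2) − 0 = 1, and there is no ∂_2, so H_1 = Z.

As a check, the Euler characteristic is 3 − 3 = 0, which agrees with 1 − 1 = 0.

H_0 = Z,  H_1 = Z.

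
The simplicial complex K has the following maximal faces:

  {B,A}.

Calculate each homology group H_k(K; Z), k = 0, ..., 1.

H_0 ≅ Z,  H_1 = 0.

Order the vertices as A < B. Listing each simplex with vertices in this order, K has dimension 1 with simplices:

  0-simplices (2): A, B
  1-simplices (1): AB

so the chain groups are C_0 ≅ Z^2, C_1 ≅ Z^1.

∂_1: C_1 → C_0 is given by ∂[p,q] = [q] − [p].
The resulting 2×1 matrix has rank 1, and its Smith normal form has invariant factors (1).

Now H_k = ker ∂_k / im ∂_{k+1}, so:

  H_0: rank C_0 − rank ∂_1 = 2 − 1 = 1, and the invariant factors of ∂_1 are all 1, so H_0 = Z.
  H_1: rank ker ∂_1 − rank ∂_2 = (1 − 1) − 0 = 0, and there is no ∂_2, so H_1 = 0.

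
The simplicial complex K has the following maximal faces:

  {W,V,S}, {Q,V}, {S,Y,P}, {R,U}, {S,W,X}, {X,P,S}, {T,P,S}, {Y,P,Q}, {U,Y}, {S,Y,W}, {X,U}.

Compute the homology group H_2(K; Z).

H_2 ≅ 0.

Take the total order P < Q < R < S < T < U < V < W < X < Y on the vertex set. Then K (dimension 2) consists of the simplices:

  0-simplices (10): P, Q, R, S, T, U, V, W, X, Y
  1-simplices (18): PQ, PS, PT, PX, PY, QV, QY, RU, ST, SV, SW, SX, SY, UX, UY, VW, WX, WY
  2-simplices (7): PQY, PST, PSX, PSY, SVW, SWX, SWY

so the chain groups are C_0 ≅ Z^10, C_1 ≅ Z^18, C_2 ≅ Z^7.

The boundary map ∂_1: C_1 → C_0 sends each edge [p,q] (with p < q) to q − p. For instance
  ∂SV = V − S.
As a 10×18 matrix over Z this has rank 9, with invariant factors (1,1,1,1,1,1,1,1,1).

∂_2: C_2 → C_1 acts by ∂[p,q,r] = [q,r] − [p,r] + [p,q]. For instance
  ∂PSY = SY − PY + PS,
  ∂SWX = WX − SX + SW.
This gives a 18×7 integer matrix of rank 7; reducing to Smith normal form yields diagonal entries (1,1,1,1,1,1,1).

From H_k ≅ ker(∂_k) / im(∂_{k+1}) we obtain:

  H_2: rank ker ∂_2 − rank ∂_3 = (7 − 7) − 0 = 0, and there is no ∂_3, so H_2 = 0.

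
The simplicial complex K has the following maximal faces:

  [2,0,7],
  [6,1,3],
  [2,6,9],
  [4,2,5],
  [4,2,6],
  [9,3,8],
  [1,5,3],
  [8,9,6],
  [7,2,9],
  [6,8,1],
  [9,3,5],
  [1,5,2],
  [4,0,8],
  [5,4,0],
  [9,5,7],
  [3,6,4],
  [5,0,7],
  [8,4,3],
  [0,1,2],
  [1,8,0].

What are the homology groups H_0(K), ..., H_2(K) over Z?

H_0 ≅ Z,  H_1 ≅ Z ⊕ Z/2,  H_2 = 0.

Take the total order 0 < 1 < 2 < 3 < 4 < 5 < 6 < 7 < 8 < 9 on the vertex set. Then K (dimension 2) consists of the simplices:

  0-simplices (10): [0], [1], [2], [3], [4], [5], [6], [7], [8], [9]
  1-simplices (30): (30 of them)
  2-simplices (20): (20 of them)

Hence C_0 ≅ Z^10, C_1 ≅ Z^30, C_2 ≅ Z^20.

The boundary map ∂_1: C_1 → C_0 sends each edge [p,q] (with p < q) to q − p.
This gives a 10×30 integer matrix of rank 9; reducing to Smith normal form yields diagonal entries (1,1,1,1,1,1,1,1,1).

The boundary map ∂_2: C_2 → C_1 maps a triangle to the signed sum of its edges. For instance
  ∂[3,4,6] = [4,6] − [3,6] + [3,4],
  ∂[3,4,8] = [4,8] − [3,8] + [3,4].
As a 30×20 matrix over Z this has rank 20, with invariant factors (1,1,1,1,1,1,1,1,1,1,1,1,1,1,1,1,1,1,1,2).

From H_k ≅ ker(∂_k) / im(∂_{k+1}) we obtain:

  H_0: rank C_0 − rank ∂_1 = 10 − 9 = 1, and the invariant factors of ∂_1 are all 1, so H_0 = Z.
  H_1: rank ker ∂_1 − rank ∂_2 = (30 − 9) − 20 = 1, and ∂_2 has invariant factor 2 > 1, so H_1 = Z ⊕ Z/2.
  H_2: rank ker ∂_2 − rank ∂_3 = (20 − 20) − 0 = 0, and there is no ∂_3, so H_2 = 0.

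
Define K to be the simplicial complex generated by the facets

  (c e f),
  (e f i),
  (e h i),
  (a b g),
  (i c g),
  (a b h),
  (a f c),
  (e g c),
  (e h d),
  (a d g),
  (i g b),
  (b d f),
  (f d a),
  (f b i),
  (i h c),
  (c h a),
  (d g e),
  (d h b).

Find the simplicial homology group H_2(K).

Order the vertices as a < b < c < d < e < f < g < h < i. Listing each simplex with vertices in this order, K has dimension 2 with simplices:

  0-simplices (9): a, b, c, d, e, f, g, h, i
  1-simplices (27): ab, ac, ad, af, ag, ah, bd, bf, bg, bh, bi, ce, cf, cg, ch, ci, de, df, dg, dh, ef, eg, eh, ei, fi, gi, hi
  2-simplices (18): abg, abh, acf, ach, adf, adg, bdf, bdh, bfi, bgi, cef, ceg, cgi, chi, deg, deh, efi, ehi

so the chain groups are C_0 ≅ Z^9, C_1 ≅ Z^27, C_2 ≅ Z^18.

∂_1: C_1 → C_0 maps an edge to its endpoints' difference, ∂[p,q] = q − p. For instance
  ∂cf = f − c.
As a 9×27 matrix over Z this has rank 8, with invariant factors (1,1,1,1,1,1,1,1).

Boundary ∂_2: C_2 → C_1 sends each 2-simplex [p,q,r] to [q,r] − [p,r] + [p,q]. For instance
  ∂efi = fi − ei + ef,
  ∂bgi = gi − bi + bg.
As a 27×18 matrix over Z this has rank 18, with invariant factors (1,1,1,1,1,1,1,1,1,1,1,1,1,1,1,1,1,2).

From H_k ≅ ker(∂_k) / im(∂_{k+1}) we obtain:

  H_2: rank ker ∂_2 − rank ∂_3 = (18 − 18) − 0 = 0, and there is no ∂_3, so H_2 = 0.

H_2 ≅ 0.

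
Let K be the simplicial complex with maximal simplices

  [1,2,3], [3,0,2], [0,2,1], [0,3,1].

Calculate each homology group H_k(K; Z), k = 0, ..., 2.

H_0 ≅ Z,  H_1 = 0,  H_2 ≅ Z.

Fix the vertex order 0 < 1 < 2 < 3 and write every simplex with vertices in increasing order. Then dim K = 2 and the simplices of K are:

  0-simplices (4): [0], [1], [2], [3]
  1-simplices (6): [0,1], [0,2], [0,3], [1,2], [1,3], [2,3]
  2-simplices (4): [0,1,2], [0,1,3], [0,2,3], [1,2,3]

giving chain groups C_0 ≅ Z^4, C_1 ≅ Z^6, C_2 ≅ Z^4.

Boundary ∂_1: C_1 → C_0 maps an edge to its endpoints' difference, ∂[p,q] = q − p.
The resulting 4×6 matrix has rank 3, and its Smith normal form has invariant factors (1,1,1).

∂_2: C_2 → C_1 maps a triangle to the signed sum of its edges. For instance
  ∂[0,1,2] = [1,2] − [0,2] + [0,1],
  ∂[1,2,3] = [2,3] − [1,3] + [1,2].
The 6×4 boundary matrix has rank 3 and Smith normal form diag(1,1,1).

Reading off H_k = ker ∂_k / im ∂_{k+1}:

  H_0: rank C_0 − rank ∂_1 = 4 − 3 = 1, and the invariant factors of ∂_1 are all 1, so H_0 = Z.
  H_1: rank ker ∂_1 − rank ∂_2 = (6 − 3) − 3 = 0, and the invariant factors of ∂_2 are all 1, so H_1 = 0.
  H_2: rank ker ∂_2 − rank ∂_3 = (4 − 3) − 0 = 1, and there is no ∂_3, so H_2 = Z.

As a check, the Euler characteristic is 4 − 6 + 4 = 2, which agrees with 1 − 0 + 1 = 2.
(K is a triangulation of the 2-sphere S^2.)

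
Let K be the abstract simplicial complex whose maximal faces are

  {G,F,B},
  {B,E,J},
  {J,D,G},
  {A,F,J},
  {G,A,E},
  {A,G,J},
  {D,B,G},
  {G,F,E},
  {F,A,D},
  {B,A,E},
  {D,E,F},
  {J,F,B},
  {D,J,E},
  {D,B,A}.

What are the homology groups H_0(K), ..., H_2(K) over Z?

H_0 ≅ Z,  H_1 ≅ Z^2,  H_2 ≅ Z.

Order the vertices as A < B < D < E < F < G < J. Listing each simplex with vertices in this order, K has dimension 2 with simplices:

  0-simplices (7): A, B, D, E, F, G, J
  1-simplices (21): AB, AD, AE, AF, AG, AJ, BD, BE, BF, BG, BJ, DE, DF, DG, DJ, EF, EG, EJ, FG, FJ, GJ
  2-simplices (14): ABD, ABE, ADF, AEG, AFJ, AGJ, BDG, BEJ, BFG, BFJ, DEF, DEJ, DGJ, EFG

so the chain groups are C_0 ≅ Z^7, C_1 ≅ Z^21, C_2 ≅ Z^14.

∂_1: C_1 → C_0 is given by ∂[p,q] = [q] − [p].
The resulting 7×21 matrix has rank 6, and its Smith normal form has invariant factors (1,1,1,1,1,1).

∂_2: C_2 → C_1 sends each 2-simplex [p,q,r] to [q,r] − [p,r] + [p,q]. For instance
  ∂BDG = DG − BG + BD,
  ∂DEF = EF − DF + DE.
The resulting 21×14 matrix has rank 13, and its Smith normal form has invariant factors (1,1,1,1,1,1,1,1,1,1,1,1,1).

Now H_k = ker ∂_k / im ∂_{k+1}, so:

  H_0: rank C_0 − rank ∂_1 = 7 − 6 = 1, and the invariant factors of ∂_1 are all 1, so H_0 = Z.
  H_1: rank ker ∂_1 − rank ∂_2 = (21 − 6) − 13 = 2, and the invariant factors of ∂_2 are all 1, so H_1 = Z^2.
  H_2: rank ker ∂_2 − rank ∂_3 = (14 − 13) − 0 = 1, and there is no ∂_3, so H_2 = Z.

As a check, the Euler characteristic is 7 − 21 + 14 = 0, which agrees with 1 − 2 + 1 = 0.
(K is a triangulation of the torus T^2.)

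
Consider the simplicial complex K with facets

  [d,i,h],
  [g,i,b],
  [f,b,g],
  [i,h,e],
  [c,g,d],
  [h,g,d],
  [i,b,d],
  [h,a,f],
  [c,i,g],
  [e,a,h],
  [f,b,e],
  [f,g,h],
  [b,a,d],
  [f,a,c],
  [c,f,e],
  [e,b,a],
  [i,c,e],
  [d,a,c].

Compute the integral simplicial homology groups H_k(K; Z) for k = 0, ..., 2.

Fix the vertex order a < b < c < d < e < f < g < h < i and write every simplex with vertices in increasing order. Then dim K = 2 and the simplices of K are:

  0-simplices (9): a, b, c, d, e, f, g, h, i
  1-simplices (27): ab, ac, ad, ae, af, ah, bd, be, bf, bg, bi, cd, ce, cf, cg, ci, dg, dh, di, ef, eh, ei, fg, fh, gh, gi, hi
  2-simplices (18): abd, abe, acd, acf, aeh, afh, bdi, bef, bfg, bgi, cdg, cef, cei, cgi, dgh, dhi, ehi, fgh

so the chain groups are C_0 ≅ Z^9, C_1 ≅ Z^27, C_2 ≅ Z^18.

Boundary ∂_1: C_1 → C_0 sends each edge [p,q] (with p < q) to q − p.
The resulting 9×27 matrix has rank 8, and its Smith normal form has invariant factors (1,1,1,1,1,1,1,1).

The boundary map ∂_2: C_2 → C_1 acts by ∂[p,q,r] = [q,r] − [p,r] + [p,q]. For instance
  ∂bef = ef − bf + be,
  ∂cei = ei − ci + ce.
The resulting 27×18 matrix has rank 18, and its Smith normal form has invariant factors (1,1,1,1,1,1,1,1,1,1,1,1,1,1,1,1,1,2).

From H_k ≅ ker(∂_k) / im(∂_{k+1}) we obtain:

  H_0: rank C_0 − rank ∂_1 = 9 − 8 = 1, and the invariant factors of ∂_1 are all 1, so H_0 ≅ Z.
  H_1: rank ker ∂_1 − rank ∂_2 = (27 − 8) − 18 = 1, and ∂_2 has invariant factor 2 > 1, so H_1 ≅ Z ⊕ Z/2Z.
  H_2: rank ker ∂_2 − rank ∂_3 = (18 − 18) − 0 = 0, and there is no ∂_3, so H_2 ≅ 0.

H_0 ≅ Z,  H_1 ≅ Z ⊕ Z/2Z,  H_2 = 0.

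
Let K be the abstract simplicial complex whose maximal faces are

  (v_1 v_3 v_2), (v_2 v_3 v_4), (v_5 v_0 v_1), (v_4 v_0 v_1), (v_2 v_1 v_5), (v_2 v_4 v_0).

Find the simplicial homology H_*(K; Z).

H_0 ≅ Z,  H_1 ≅ Z,  H_2 = 0.

We work with the vertex ordering v_0 < v_1 < v_2 < v_3 < v_4 < v_5. The simplices of K, each written with vertices in increasing order, are:

  0-simplices (6): [v_0], [v_1], [v_2], [v_3], [v_4], [v_5]
  1-simplices (12): [v_0,v_1], [v_0,v_2], [v_0,v_4], [v_0,v_5], [v_1,v_2], [v_1,v_3], [v_1,v_4], [v_1,v_5], [v_2,v_3], [v_2,v_4], [v_2,v_5], [v_3,v_4]
  2-simplices (6): [v_0,v_1,v_4], [v_0,v_1,v_5], [v_0,v_2,v_4], [v_1,v_2,v_3], [v_1,v_2,v_5], [v_2,v_3,v_4]

Hence C_0 ≅ Z^6, C_1 ≅ Z^12, C_2 ≅ Z^6.

Boundary ∂_1: C_1 → C_0 sends each edge [p,q] (with p < q) to q − p. For instance
  ∂[v_0,v_1] = [v_1] − [v_0].
This gives a 6×12 integer matrix of rank 5; reducing to Smith normal form yields diagonal entries (1,1,1,1,1).

The boundary map ∂_2: C_2 → C_1 sends each 2-simplex [p,q,r] to [q,r] − [p,r] + [p,q]. For instance
  ∂[v_1,v_2,v_3] = [v_2,v_3] − [v_1,v_3] + [v_1,v_2],
  ∂[v_0,v_1,v_5] = [v_1,v_5] − [v_0,v_5] + [v_0,v_1].
The resulting 12×6 matrix has rank 6, and its Smith normal form has invariant factors (1,1,1,1,1,1).

Now H_k = ker ∂_k / im ∂_{k+1}, so:

  H_0: rank C_0 − rank ∂_1 = 6 − 5 = 1, and the invariant factors of ∂_1 are all 1, so H_0 ≅ Z.
  H_1: rank ker ∂_1 − rank ∂_2 = (12 − 5) − 6 = 1, and the invariant factors of ∂_2 are all 1, so H_1 ≅ Z.
  H_2: rank ker ∂_2 − rank ∂_3 = (6 − 6) − 0 = 0, and there is no ∂_3, so H_2 ≅ 0.

(K is a triangulation of the cylinder S^1 x I.)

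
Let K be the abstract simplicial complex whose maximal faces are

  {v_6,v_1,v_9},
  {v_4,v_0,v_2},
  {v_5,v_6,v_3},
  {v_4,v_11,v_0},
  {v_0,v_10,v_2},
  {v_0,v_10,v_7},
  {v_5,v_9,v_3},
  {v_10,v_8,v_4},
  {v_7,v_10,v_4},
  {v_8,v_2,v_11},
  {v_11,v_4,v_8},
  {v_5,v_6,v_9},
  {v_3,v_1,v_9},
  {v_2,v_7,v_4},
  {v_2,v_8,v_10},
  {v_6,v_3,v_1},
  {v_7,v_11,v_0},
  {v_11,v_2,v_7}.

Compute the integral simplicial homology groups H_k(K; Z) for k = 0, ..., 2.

Take the total order v_0 < v_1 < v_2 < v_3 < v_4 < v_5 < v_6 < v_7 < v_8 < v_9 < v_10 < v_11 on the vertex set. Then K (dimension 2) consists of the simplices:

  0-simplices (12): [v_0], [v_1], [v_2], [v_3], [v_4], [v_5], [v_6], [v_7], [v_8], [v_9], [v_10], [v_11]
  1-simplices (27): (27 of them)
  2-simplices (18): (18 of them)

Hence C_0 ≅ Z^12, C_1 ≅ Z^27, C_2 ≅ Z^18.

∂_1: C_1 → C_0 sends each edge [p,q] (with p < q) to q − p. For instance
  ∂[v_4,v_10] = [v_10] − [v_4].
The resulting 12×27 matrix has rank 10, and its Smith normal form has invariant factors (1,1,1,1,1,1,1,1,1,1).

The boundary map ∂_2: C_2 → C_1 acts by ∂[p,q,r] = [q,r] − [p,r] + [p,q]. For instance
  ∂[v_0,v_7,v_11] = [v_7,v_11] − [v_0,v_11] + [v_0,v_7],
  ∂[v_2,v_4,v_7] = [v_4,v_7] − [v_2,v_7] + [v_2,v_4].
The 27×18 boundary matrix has rank 17 and Smith normal form diag(1,1,1,1,1,1,1,1,1,1,1,1,1,1,1,1,2).

Reading off H_k = ker ∂_k / im ∂_{k+1}:

  H_0: rank C_0 − rank ∂_1 = 12 − 10 = 2, and the invariant factors of ∂_1 are all 1, so H_0 ≅ Z^2.
  H_1: rank ker ∂_1 − rank ∂_2 = (27 − 10) − 17 = 0, and ∂_2 has invariant factor 2 > 1, so H_1 ≅ Z/2Z.
  H_2: rank ker ∂_2 − rank ∂_3 = (18 − 17) − 0 = 1, and there is no ∂_3, so H_2 ≅ Z.

As a check, the Euler characteristic is 12 − 27 + 18 = 3, which agrees with 2 − 0 + 1 = 3.

H_0 = Z^2,  H_1 = Z/2Z,  H_2 = Z.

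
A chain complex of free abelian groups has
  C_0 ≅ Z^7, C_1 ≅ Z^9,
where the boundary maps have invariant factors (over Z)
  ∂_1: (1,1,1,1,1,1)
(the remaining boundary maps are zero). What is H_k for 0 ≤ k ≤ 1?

H_0 ≅ Z,  H_1 ≅ Z^3.

H_0: b_0 = 7 − 0 − 6 = 1; torsion from ∂_1 factors > 1: none. So H_0 ≅ Z.
H_1: b_1 = 9 − 6 − 0 = 3; torsion from ∂_2 factors > 1: none. So H_1 ≅ Z^3.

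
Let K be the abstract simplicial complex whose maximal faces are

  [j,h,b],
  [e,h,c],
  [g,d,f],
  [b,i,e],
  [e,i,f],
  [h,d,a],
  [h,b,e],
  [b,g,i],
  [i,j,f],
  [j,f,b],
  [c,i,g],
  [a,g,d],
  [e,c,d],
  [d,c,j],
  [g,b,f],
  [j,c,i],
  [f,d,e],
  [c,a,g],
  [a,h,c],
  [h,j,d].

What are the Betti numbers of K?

K has 10 vertices, 30 edges, 20 triangles.
rank ∂_0 = 0, rank ∂_1 = 9 ⇒ b_0 = 10 − 0 − 9 = 1; all invariant factors of ∂_1 are 1 so no torsion. So H_0 ≅ Z.
rank ∂_1 = 9, rank ∂_2 = 20 ⇒ b_1 = 30 − 9 − 20 = 1; ∂_2 has invariant factor(s) [2] giving torsion. So H_1 ≅ Z × Z/2.
rank ∂_2 = 20, rank ∂_3 = 0 ⇒ b_2 = 20 − 20 − 0 = 0. So H_2 ≅ 0.

b_0 = 1, b_1 = 1, b_2 = 0.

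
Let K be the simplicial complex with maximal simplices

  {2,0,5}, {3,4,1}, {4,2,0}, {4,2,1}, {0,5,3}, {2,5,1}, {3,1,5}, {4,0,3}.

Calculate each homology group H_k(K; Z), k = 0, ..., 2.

H_0 = Z,  H_1 = 0,  H_2 = Z.

Order the vertices as 0 < 1 < 2 < 3 < 4 < 5. Listing each simplex with vertices in this order, K has dimension 2 with simplices:

  0-simplices (6): [0], [1], [2], [3], [4], [5]
  1-simplices (12): [0,2], [0,3], [0,4], [0,5], [1,2], [1,3], [1,4], [1,5], [2,4], [2,5], [3,4], [3,5]
  2-simplices (8): [0,2,4], [0,2,5], [0,3,4], [0,3,5], [1,2,4], [1,2,5], [1,3,4], [1,3,5]

so the chain groups are C_0 ≅ Z^6, C_1 ≅ Z^12, C_2 ≅ Z^8.

The boundary map ∂_1: C_1 → C_0 sends each edge [p,q] (with p < q) to q − p. For instance
  ∂[0,3] = [3] − [0].
The resulting 6×12 matrix has rank 5, and its Smith normal form has invariant factors (1,1,1,1,1).

Boundary ∂_2: C_2 → C_1 sends each 2-simplex [p,q,r] to [q,r] − [p,r] + [p,q]. For instance
  ∂[0,3,5] = [3,5] − [0,5] + [0,3],
  ∂[0,2,5] = [2,5] − [0,5] + [0,2].
As a 12×8 matrix over Z this has rank 7, with invariant factors (1,1,1,1,1,1,1).

Now H_k = ker ∂_k / im ∂_{k+1}, so:

  H_0: rank C_0 − rank ∂_1 = 6 − 5 = 1, and the invariant factors of ∂_1 are all 1, so H_0 ≅ Z.
  H_1: rank ker ∂_1 − rank ∂_2 = (12 − 5) − 7 = 0, and the invariant factors of ∂_2 are all 1, so H_1 ≅ 0.
  H_2: rank ker ∂_2 − rank ∂_3 = (8 − 7) − 0 = 1, and there is no ∂_3, so H_2 ≅ Z.

As a check, the Euler characteristic is 6 − 12 + 8 = 2, which agrees with 1 − 0 + 1 = 2.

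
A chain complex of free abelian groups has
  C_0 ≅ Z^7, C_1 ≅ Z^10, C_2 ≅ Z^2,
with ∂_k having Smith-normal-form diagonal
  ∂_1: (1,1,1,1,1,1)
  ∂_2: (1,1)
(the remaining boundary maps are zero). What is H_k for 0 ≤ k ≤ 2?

H_0: b_0 = 7 − 0 − 6 = 1; torsion from ∂_1 factors > 1: none. So H_0 = Z.
H_1: b_1 = 10 − 6 − 2 = 2; torsion from ∂_2 factors > 1: none. So H_1 = Z^2.
H_2: b_2 = 2 − 2 − 0 = 0; torsion from ∂_3 factors > 1: none. So H_2 = 0.

H_0 = Z,  H_1 = Z^2,  H_2 = 0.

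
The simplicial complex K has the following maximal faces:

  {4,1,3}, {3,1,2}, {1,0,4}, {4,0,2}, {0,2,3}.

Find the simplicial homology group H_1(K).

Fix the vertex order 0 < 1 < 2 < 3 < 4 and write every simplex with vertices in increasing order. Then dim K = 2 and the simplices of K are:

  0-simplices (5): [0], [1], [2], [3], [4]
  1-simplices (10): [0,1], [0,2], [0,3], [0,4], [1,2], [1,3], [1,4], [2,3], [2,4], [3,4]
  2-simplices (5): [0,1,4], [0,2,3], [0,2,4], [1,2,3], [1,3,4]

so the chain groups are C_0 ≅ Z^5, C_1 ≅ Z^10, C_2 ≅ Z^5.

∂_1: C_1 → C_0 maps an edge to its endpoints' difference, ∂[p,q] = q − p. For instance
  ∂[2,3] = [3] − [2].
This gives a 5×10 integer matrix of rank 4; reducing to Smith normal form yields diagonal entries (1,1,1,1).

∂_2: C_2 → C_1 sends each 2-simplex [p,q,r] to [q,r] − [p,r] + [p,q]. For instance
  ∂[0,2,4] = [2,4] − [0,4] + [0,2],
  ∂[0,1,4] = [1,4] − [0,4] + [0,1].
This gives a 10×5 integer matrix of rank 5; reducing to Smith normal form yields diagonal entries (1,1,1,1,1).

Now H_k = ker ∂_k / im ∂_{k+1}, so:

  H_1: rank ker ∂_1 − rank ∂_2 = (10 − 4) − 5 = 1, and the invariant factors of ∂_2 are all 1, so H_1 = Z.

(K is a triangulation of the Möbius band.)

H_1 = Z.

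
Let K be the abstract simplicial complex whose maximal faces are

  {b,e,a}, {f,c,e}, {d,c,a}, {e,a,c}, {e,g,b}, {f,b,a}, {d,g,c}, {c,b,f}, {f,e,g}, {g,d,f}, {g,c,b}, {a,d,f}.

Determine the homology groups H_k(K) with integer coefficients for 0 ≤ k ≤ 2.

H_0 ≅ Z,  H_1 ≅ Z_2,  H_2 = 0.

We work with the vertex ordering a < b < c < d < e < f < g. The simplices of K, each written with vertices in increasing order, are:

  0-simplices (7): a, b, c, d, e, f, g
  1-simplices (18): ab, ac, ad, ae, af, bc, be, bf, bg, cd, ce, cf, cg, df, dg, ef, eg, fg
  2-simplices (12): abe, abf, acd, ace, adf, bcf, bcg, beg, cdg, cef, dfg, efg

Hence C_0 ≅ Z^7, C_1 ≅ Z^18, C_2 ≅ Z^12.

∂_1: C_1 → C_0 is given by ∂[p,q] = [q] − [p].
As a 7×18 matrix over Z this has rank 6, with invariant factors (1,1,1,1,1,1).

Boundary ∂_2: C_2 → C_1 acts by ∂[p,q,r] = [q,r] − [p,r] + [p,q]. For instance
  ∂abe = be − ae + ab,
  ∂efg = fg − eg + ef.
The 18×12 boundary matrix has rank 12 and Smith normal form diag(1,1,1,1,1,1,1,1,1,1,1,2).

Now H_k = ker ∂_k / im ∂_{k+1}, so:

  H_0: rank C_0 − rank ∂_1 = 7 − 6 = 1, and the invariant factors of ∂_1 are all 1, so H_0 ≅ Z.
  H_1: rank ker ∂_1 − rank ∂_2 = (18 − 6) − 12 = 0, and ∂_2 has invariant factor 2 > 1, so H_1 ≅ Z_2.
  H_2: rank ker ∂_2 − rank ∂_3 = (12 − 12) − 0 = 0, and there is no ∂_3, so H_2 ≅ 0.

As a check, the Euler characteristic is 7 − 18 + 12 = 1, which agrees with 1 − 0 + 0 = 1.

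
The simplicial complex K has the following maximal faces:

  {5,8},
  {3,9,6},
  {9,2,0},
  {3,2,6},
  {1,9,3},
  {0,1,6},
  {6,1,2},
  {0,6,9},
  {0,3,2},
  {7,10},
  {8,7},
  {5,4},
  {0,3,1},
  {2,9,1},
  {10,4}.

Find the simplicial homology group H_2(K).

Order the vertices as 0 < 1 < 2 < 3 < 4 < 5 < 6 < 7 < 8 < 9 < 10. Listing each simplex with vertices in this order, K has dimension 2 with simplices:

  0-simplices (11): [0], [1], [2], [3], [4], [5], [6], [7], [8], [9], [10]
  1-simplices (20): [0,1], [0,2], [0,3], [0,6], [0,9], [1,2], [1,3], [1,6], [1,9], [2,3], [2,6], [2,9], [3,6], [3,9], [4,5], [4,10], [5,8], [6,9], [7,8], [7,10]
  2-simplices (10): [0,1,3], [0,1,6], [0,2,3], [0,2,9], [0,6,9], [1,2,6], [1,2,9], [1,3,9], [2,3,6], [3,6,9]

giving chain groups C_0 ≅ Z^11, C_1 ≅ Z^20, C_2 ≅ Z^10.

∂_1: C_1 → C_0 sends each edge [p,q] (with p < q) to q − p.
The resulting 11×20 matrix has rank 9, and its Smith normal form has invariant factors (1,1,1,1,1,1,1,1,1).

The boundary map ∂_2: C_2 → C_1 acts by ∂[p,q,r] = [q,r] − [p,r] + [p,q]. For instance
  ∂[0,6,9] = [6,9] − [0,9] + [0,6],
  ∂[0,2,3] = [2,3] − [0,3] + [0,2].
As a 20×10 matrix over Z this has rank 10, with invariant factors (1,1,1,1,1,1,1,1,1,2).

Reading off H_k = ker ∂_k / im ∂_{k+1}:

  H_2: rank ker ∂_2 − rank ∂_3 = (10 − 10) − 0 = 0, and there is no ∂_3, so H_2 = 0.

H_2 ≅ 0.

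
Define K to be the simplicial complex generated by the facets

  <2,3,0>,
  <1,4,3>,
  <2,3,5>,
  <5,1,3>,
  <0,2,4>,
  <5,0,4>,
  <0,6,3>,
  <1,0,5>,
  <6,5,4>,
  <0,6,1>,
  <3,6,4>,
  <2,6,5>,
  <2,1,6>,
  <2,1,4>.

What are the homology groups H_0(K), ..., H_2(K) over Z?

H_0 = Z,  H_1 = Z^2,  H_2 = Z.

K has 7 vertices, 21 edges, 14 triangles.
rank ∂_0 = 0, rank ∂_1 = 6 ⇒ b_0 = 7 − 0 − 6 = 1; all invariant factors of ∂_1 are 1 so no torsion. So H_0 = Z.
rank ∂_1 = 6, rank ∂_2 = 13 ⇒ b_1 = 21 − 6 − 13 = 2; all invariant factors of ∂_2 are 1 so no torsion. So H_1 = Z^2.
rank ∂_2 = 13, rank ∂_3 = 0 ⇒ b_2 = 14 − 13 − 0 = 1. So H_2 = Z.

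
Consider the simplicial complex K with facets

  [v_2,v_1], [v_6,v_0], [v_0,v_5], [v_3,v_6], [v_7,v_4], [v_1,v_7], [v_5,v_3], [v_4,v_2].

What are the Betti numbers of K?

Take the total order v_0 < v_1 < v_2 < v_3 < v_4 < v_5 < v_6 < v_7 on the vertex set. Then K (dimension 1) consists of the simplices:

  0-simplices (8): [v_0], [v_1], [v_2], [v_3], [v_4], [v_5], [v_6], [v_7]
  1-simplices (8): [v_0,v_5], [v_0,v_6], [v_1,v_2], [v_1,v_7], [v_2,v_4], [v_3,v_5], [v_3,v_6], [v_4,v_7]

so the chain groups are C_0 ≅ Z^8, C_1 ≅ Z^8.

∂_1: C_1 → C_0 maps an edge to its endpoints' difference, ∂[p,q] = q − p. For instance
  ∂[v_1,v_2] = [v_2] − [v_1].
This gives a 8×8 integer matrix of rank 6; reducing to Smith normal form yields diagonal entries (1,1,1,1,1,1).

Now H_k = ker ∂_k / im ∂_{k+1}, so:

  H_0: rank C_0 − rank ∂_1 = 8 − 6 = 2, and the invariant factors of ∂_1 are all 1, so H_0 = Z^2.
  H_1: rank ker ∂_1 − rank ∂_2 = (8 − 6) − 0 = 2, and there is no ∂_2, so H_1 = Z^2.

Hence the Betti numbers are b_0 = 2, b_1 = 2.

b_0 = 2, b_1 = 2.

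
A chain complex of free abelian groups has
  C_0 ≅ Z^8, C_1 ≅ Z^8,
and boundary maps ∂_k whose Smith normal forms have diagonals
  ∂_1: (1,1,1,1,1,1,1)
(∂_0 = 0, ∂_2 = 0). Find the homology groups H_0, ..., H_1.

H_0: b_0 = 8 − 0 − 7 = 1; torsion from ∂_1 factors > 1: none. So H_0 = Z.
H_1: b_1 = 8 − 7 − 0 = 1; torsion from ∂_2 factors > 1: none. So H_1 = Z.

H_0 = Z,  H_1 = Z.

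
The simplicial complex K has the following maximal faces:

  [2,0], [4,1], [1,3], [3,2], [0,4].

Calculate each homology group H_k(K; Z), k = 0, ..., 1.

K has 5 vertices, 5 edges.
rank ∂_0 = 0, rank ∂_1 = 4 ⇒ b_0 = 5 − 0 − 4 = 1; all invariant factors of ∂_1 are 1 so no torsion. So H_0 ≅ Z.
rank ∂_1 = 4, rank ∂_2 = 0 ⇒ b_1 = 5 − 4 − 0 = 1. So H_1 ≅ Z.

H_0 = Z,  H_1 = Z.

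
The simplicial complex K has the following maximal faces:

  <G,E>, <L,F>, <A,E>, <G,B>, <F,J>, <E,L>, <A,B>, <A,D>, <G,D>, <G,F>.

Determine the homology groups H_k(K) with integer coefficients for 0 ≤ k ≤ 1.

K has 8 vertices, 10 edges.
rank ∂_0 = 0, rank ∂_1 = 7 ⇒ b_0 = 8 − 0 − 7 = 1; all invariant factors of ∂_1 are 1 so no torsion. So H_0 ≅ Z.
rank ∂_1 = 7, rank ∂_2 = 0 ⇒ b_1 = 10 − 7 − 0 = 3. So H_1 ≅ Z^3.

H_0 = Z,  H_1 = Z^3.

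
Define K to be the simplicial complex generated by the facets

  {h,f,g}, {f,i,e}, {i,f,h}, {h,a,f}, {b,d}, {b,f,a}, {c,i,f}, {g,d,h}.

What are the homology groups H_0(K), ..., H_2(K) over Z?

H_0 ≅ Z,  H_1 ≅ Z,  H_2 = 0.

Order the vertices as a < b < c < d < e < f < g < h < i. Listing each simplex with vertices in this order, K has dimension 2 with simplices:

  0-simplices (9): a, b, c, d, e, f, g, h, i
  1-simplices (16): ab, af, ah, bd, bf, cf, ci, dg, dh, ef, ei, fg, fh, fi, gh, hi
  2-simplices (7): abf, afh, cfi, dgh, efi, fgh, fhi

so the chain groups are C_0 ≅ Z^9, C_1 ≅ Z^16, C_2 ≅ Z^7.

The boundary map ∂_1: C_1 → C_0 maps an edge to its endpoints' difference, ∂[p,q] = q − p. For instance
  ∂ef = f − e.
As a 9×16 matrix over Z this has rank 8, with invariant factors (1,1,1,1,1,1,1,1).

The boundary map ∂_2: C_2 → C_1 sends each 2-simplex [p,q,r] to [q,r] − [p,r] + [p,q]. For instance
  ∂fhi = hi − fi + fh,
  ∂cfi = fi − ci + cf.
The resulting 16×7 matrix has rank 7, and its Smith normal form has invariant factors (1,1,1,1,1,1,1).

From H_k ≅ ker(∂_k) / im(∂_{k+1}) we obtain:

  H_0: rank C_0 − rank ∂_1 = 9 − 8 = 1, and the invariant factors of ∂_1 are all 1, so H_0 ≅ Z.
  H_1: rank ker ∂_1 − rank ∂_2 = (16 − 8) − 7 = 1, and the invariant factors of ∂_2 are all 1, so H_1 ≅ Z.
  H_2: rank ker ∂_2 − rank ∂_3 = (7 − 7) − 0 = 0, and there is no ∂_3, so H_2 ≅ 0.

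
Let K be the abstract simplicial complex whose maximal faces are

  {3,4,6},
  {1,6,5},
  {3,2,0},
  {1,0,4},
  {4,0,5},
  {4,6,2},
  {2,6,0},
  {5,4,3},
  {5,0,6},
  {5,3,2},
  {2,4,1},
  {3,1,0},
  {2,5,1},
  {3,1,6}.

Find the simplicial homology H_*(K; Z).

K has 7 vertices, 21 edges, 14 triangles.
rank ∂_0 = 0, rank ∂_1 = 6 ⇒ b_0 = 7 − 0 − 6 = 1; all invariant factors of ∂_1 are 1 so no torsion. So H_0 = Z.
rank ∂_1 = 6, rank ∂_2 = 13 ⇒ b_1 = 21 − 6 − 13 = 2; all invariant factors of ∂_2 are 1 so no torsion. So H_1 = Z^2.
rank ∂_2 = 13, rank ∂_3 = 0 ⇒ b_2 = 14 − 13 − 0 = 1. So H_2 = Z.

H_0 ≅ Z,  H_1 ≅ Z^2,  H_2 ≅ Z.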